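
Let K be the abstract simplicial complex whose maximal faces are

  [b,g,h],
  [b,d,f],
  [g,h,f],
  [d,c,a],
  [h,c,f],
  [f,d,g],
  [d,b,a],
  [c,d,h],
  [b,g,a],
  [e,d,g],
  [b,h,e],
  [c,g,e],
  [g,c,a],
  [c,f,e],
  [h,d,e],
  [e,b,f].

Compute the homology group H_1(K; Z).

Take the total order a < b < c < d < e < f < g < h on the vertex set. Then K (dimension 2) consists of the simplices:

  0-simplices (8): a, b, c, d, e, f, g, h
  1-simplices (24): ab, ac, ad, ag, bd, be, bf, bg, bh, cd, ce, cf, cg, ch, de, df, dg, dh, ef, eg, eh, fg, fh, gh
  2-simplices (16): abd, abg, acd, acg, bdf, bef, beh, bgh, cdh, cef, ceg, cfh, deg, deh, dfg, fgh

Hence C_0 ≅ Z^8, C_1 ≅ Z^24, C_2 ≅ Z^16.

The boundary map ∂_1: C_1 → C_0 sends each edge [p,q] (with p < q) to q − p.
The 8×24 boundary matrix has rank 7 and Smith normal form diag(1,1,1,1,1,1,1).

The boundary map ∂_2: C_2 → C_1 acts by ∂[p,q,r] = [q,r] − [p,r] + [p,q]. For instance
  ∂fgh = gh − fh + fg,
  ∂cef = ef − cf + ce.
The 24×16 boundary matrix has rank 15 and Smith normal form diag(1,1,1,1,1,1,1,1,1,1,1,1,1,1,1).

Computing H_k = (kernel of ∂_k) / (image of ∂_{k+1}):

  H_1: rank ker ∂_1 − rank ∂_2 = (24 − 7) − 15 = 2, and the invariant factors of ∂_2 are all 1, so H_1 = Z^2.

(K is a triangulation of the torus T^2.)

H_1 ≅ Z^2.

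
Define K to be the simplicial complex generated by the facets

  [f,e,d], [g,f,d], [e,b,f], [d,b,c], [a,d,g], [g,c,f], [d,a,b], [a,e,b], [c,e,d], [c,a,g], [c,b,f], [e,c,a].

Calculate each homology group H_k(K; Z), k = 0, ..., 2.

Fix the vertex order a < b < c < d < e < f < g and write every simplex with vertices in increasing order. Then dim K = 2 and the simplices of K are:

  0-simplices (7): a, b, c, d, e, f, g
  1-simplices (18): ab, ac, ad, ae, ag, bc, bd, be, bf, cd, ce, cf, cg, de, df, dg, ef, fg
  2-simplices (12): abd, abe, ace, acg, adg, bcd, bcf, bef, cde, cfg, def, dfg

Hence C_0 ≅ Z^7, C_1 ≅ Z^18, C_2 ≅ Z^12.

∂_1: C_1 → C_0 maps an edge to its endpoints' difference, ∂[p,q] = q − p. For instance
  ∂bd = d − b.
The 7×18 boundary matrix has rank 6 and Smith normal form diag(1,1,1,1,1,1).

Boundary ∂_2: C_2 → C_1 maps a triangle to the signed sum of its edges. For instance
  ∂ace = ce − ae + ac,
  ∂cfg = fg − cg + cf.
The resulting 18×12 matrix has rank 12, and its Smith normal form has invariant factors (1,1,1,1,1,1,1,1,1,1,1,2).

From H_k ≅ ker(∂_k) / im(∂_{k+1}) we obtain:

  H_0: rank C_0 − rank ∂_1 = 7 − 6 = 1, and the invariant factors of ∂_1 are all 1, so H_0 ≅ Z.
  H_1: rank ker ∂_1 − rank ∂_2 = (18 − 6) − 12 = 0, and ∂_2 has invariant factor 2 > 1, so H_1 ≅ Z/2Z.
  H_2: rank ker ∂_2 − rank ∂_3 = (12 − 12) − 0 = 0, and there is no ∂_3, so H_2 ≅ 0.

H_0 = Z,  H_1 = Z/2Z,  H_2 = 0.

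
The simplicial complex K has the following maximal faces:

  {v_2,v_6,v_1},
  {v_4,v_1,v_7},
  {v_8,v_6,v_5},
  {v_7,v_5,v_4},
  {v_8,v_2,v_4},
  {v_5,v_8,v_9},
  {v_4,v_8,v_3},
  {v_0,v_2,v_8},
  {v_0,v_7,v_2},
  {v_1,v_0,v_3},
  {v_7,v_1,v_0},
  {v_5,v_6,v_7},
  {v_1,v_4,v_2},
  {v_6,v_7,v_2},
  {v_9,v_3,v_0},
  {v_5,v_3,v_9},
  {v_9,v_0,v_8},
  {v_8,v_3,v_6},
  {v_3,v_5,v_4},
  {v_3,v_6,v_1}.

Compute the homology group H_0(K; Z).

H_0 = Z.

Order the vertices as v_0 < v_1 < v_2 < v_3 < v_4 < v_5 < v_6 < v_7 < v_8 < v_9. Listing each simplex with vertices in this order, K has dimension 2 with simplices:

  0-simplices (10): [v_0], [v_1], [v_2], [v_3], [v_4], [v_5], [v_6], [v_7], [v_8], [v_9]
  1-simplices (30): (30 of them)
  2-simplices (20): (20 of them)

giving chain groups C_0 ≅ Z^10, C_1 ≅ Z^30, C_2 ≅ Z^20.

∂_1: C_1 → C_0 sends each edge [p,q] (with p < q) to q − p.
This gives a 10×30 integer matrix of rank 9; reducing to Smith normal form yields diagonal entries (1,1,1,1,1,1,1,1,1).

∂_2: C_2 → C_1 maps a triangle to the signed sum of its edges. For instance
  ∂[v_1,v_4,v_7] = [v_4,v_7] − [v_1,v_7] + [v_1,v_4],
  ∂[v_2,v_4,v_8] = [v_4,v_8] − [v_2,v_8] + [v_2,v_4].
The resulting 30×20 matrix has rank 20, and its Smith normal form has invariant factors (1,1,1,1,1,1,1,1,1,1,1,1,1,1,1,1,1,1,1,2).

Computing H_k = (kernel of ∂_k) / (image of ∂_{k+1}):

  H_0: rank C_0 − rank ∂_1 = 10 − 9 = 1, and the invariant factors of ∂_1 are all 1, so H_0 ≅ Z.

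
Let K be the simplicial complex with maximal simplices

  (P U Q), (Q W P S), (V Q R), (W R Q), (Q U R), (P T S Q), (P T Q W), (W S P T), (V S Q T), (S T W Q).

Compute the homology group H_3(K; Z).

H_3 = Z.

Order the vertices as P < Q < R < S < T < U < V < W. Listing each simplex with vertices in this order, K has dimension 3 with simplices:

  0-simplices (8): P, Q, R, S, T, U, V, W
  1-simplices (19): PQ, PS, PT, PU, PW, QR, QS, QT, QU, QV, QW, RU, RV, RW, ST, SV, SW, TV, TW
  2-simplices (17): PQS, PQT, PQU, PQW, PST, PSW, PTW, QRU, QRV, QRW, QST, QSV, QSW, QTV, QTW, STV, STW
  3-simplices (6): PQST, PQSW, PQTW, PSTW, QSTV, QSTW

Hence C_0 ≅ Z^8, C_1 ≅ Z^19, C_2 ≅ Z^17, C_3 ≅ Z^6.

The boundary map ∂_1: C_1 → C_0 is given by ∂[p,q] = [q] − [p]. For instance
  ∂TW = W − T.
The resulting 8×19 matrix has rank 7, and its Smith normal form has invariant factors (1,1,1,1,1,1,1).

Boundary ∂_2: C_2 → C_1 sends each 2-simplex [p,q,r] to [q,r] − [p,r] + [p,q]. For instance
  ∂PTW = TW − PW + PT,
  ∂QRV = RV − QV + QR.
The 19×17 boundary matrix has rank 12 and Smith normal form diag(1,1,1,1,1,1,1,1,1,1,1,1).

The boundary map ∂_3: C_3 → C_2 sends each 3-simplex σ to the alternating sum Σ_i (−1)^i (σ with its i-th vertex removed). For instance
  ∂PQST = QST − PST + PQT − PQS,
  ∂PQSW = QSW − PSW + PQW − PQS.
The resulting 17×6 matrix has rank 5, and its Smith normal form has invariant factors (1,1,1,1,1).

Computing H_k = (kernel of ∂_k) / (image of ∂_{k+1}):

  H_3: rank ker ∂_3 − rank ∂_4 = (6 − 5) − 0 = 1, and there is no ∂_4, so H_3 ≅ Z.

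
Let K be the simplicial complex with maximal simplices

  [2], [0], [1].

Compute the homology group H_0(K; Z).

We work with the vertex ordering 0 < 1 < 2. The simplices of K, each written with vertices in increasing order, are:

  0-simplices (3): [0], [1], [2]

Hence C_0 ≅ Z^3.

Now H_k = ker ∂_k / im ∂_{k+1}, so:

  H_0: rank C_0 − rank ∂_1 = 3 − 0 = 3, and there is no ∂_1, so H_0 = Z^3.

H_0 = Z^3.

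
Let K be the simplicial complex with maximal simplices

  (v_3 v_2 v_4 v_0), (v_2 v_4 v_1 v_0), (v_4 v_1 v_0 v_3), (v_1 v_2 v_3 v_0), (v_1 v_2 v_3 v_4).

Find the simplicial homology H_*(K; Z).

H_0 ≅ Z,  H_1 = 0,  H_2 = 0,  H_3 ≅ Z.

Fix the vertex order v_0 < v_1 < v_2 < v_3 < v_4 and write every simplex with vertices in increasing order. Then dim K = 3 and the simplices of K are:

  0-simplices (5): [v_0], [v_1], [v_2], [v_3], [v_4]
  1-simplices (10): [v_0,v_1], [v_0,v_2], [v_0,v_3], [v_0,v_4], [v_1,v_2], [v_1,v_3], [v_1,v_4], [v_2,v_3], [v_2,v_4], [v_3,v_4]
  2-simplices (10): [v_0,v_1,v_2], [v_0,v_1,v_3], [v_0,v_1,v_4], [v_0,v_2,v_3], [v_0,v_2,v_4], [v_0,v_3,v_4], [v_1,v_2,v_3], [v_1,v_2,v_4], [v_1,v_3,v_4], [v_2,v_3,v_4]
  3-simplices (5): [v_0,v_1,v_2,v_3], [v_0,v_1,v_2,v_4], [v_0,v_1,v_3,v_4], [v_0,v_2,v_3,v_4], [v_1,v_2,v_3,v_4]

Hence C_0 ≅ Z^5, C_1 ≅ Z^10, C_2 ≅ Z^10, C_3 ≅ Z^5.

Boundary ∂_1: C_1 → C_0 sends each edge [p,q] (with p < q) to q − p.
The 5×10 boundary matrix has rank 4 and Smith normal form diag(1,1,1,1).

The boundary map ∂_2: C_2 → C_1 acts by ∂[p,q,r] = [q,r] − [p,r] + [p,q]. For instance
  ∂[v_0,v_2,v_4] = [v_2,v_4] − [v_0,v_4] + [v_0,v_2],
  ∂[v_0,v_1,v_4] = [v_1,v_4] − [v_0,v_4] + [v_0,v_1].
As a 10×10 matrix over Z this has rank 6, with invariant factors (1,1,1,1,1,1).

∂_3: C_3 → C_2 sends each 3-simplex σ to the alternating sum Σ_i (−1)^i (σ with its i-th vertex removed). For instance
  ∂[v_0,v_1,v_2,v_4] = [v_1,v_2,v_4] − [v_0,v_2,v_4] + [v_0,v_1,v_4] − [v_0,v_1,v_2],
  ∂[v_0,v_2,v_3,v_4] = [v_2,v_3,v_4] − [v_0,v_3,v_4] + [v_0,v_2,v_4] − [v_0,v_2,v_3].
The 10×5 boundary matrix has rank 4 and Smith normal form diag(1,1,1,1).

Computing H_k = (kernel of ∂_k) / (image of ∂_{k+1}):

  H_0: rank C_0 − rank ∂_1 = 5 − 4 = 1, and the invariant factors of ∂_1 are all 1, so H_0 = Z.
  H_1: rank ker ∂_1 − rank ∂_2 = (10 − 4) − 6 = 0, and the invariant factors of ∂_2 are all 1, so H_1 = 0.
  H_2: rank ker ∂_2 − rank ∂_3 = (10 − 6) − 4 = 0, and the invariant factors of ∂_3 are all 1, so H_2 = 0.
  H_3: rank ker ∂_3 − rank ∂_4 = (5 − 4) − 0 = 1, and there is no ∂_4, so H_3 = Z.

As a check, the Euler characteristic is 5 − 10 + 10 − 5 = 0, which agrees with 1 − 0 + 0 − 1 = 0.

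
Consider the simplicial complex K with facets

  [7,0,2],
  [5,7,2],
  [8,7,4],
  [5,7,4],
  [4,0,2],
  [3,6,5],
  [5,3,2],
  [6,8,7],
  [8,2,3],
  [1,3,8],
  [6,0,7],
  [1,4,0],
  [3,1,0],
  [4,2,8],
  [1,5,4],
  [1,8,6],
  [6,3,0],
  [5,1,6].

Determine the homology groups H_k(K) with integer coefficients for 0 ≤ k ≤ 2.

Take the total order 0 < 1 < 2 < 3 < 4 < 5 < 6 < 7 < 8 on the vertex set. Then K (dimension 2) consists of the simplices:

  0-simplices (9): [0], [1], [2], [3], [4], [5], [6], [7], [8]
  1-simplices (27): (27 of them)
  2-simplices (18): [0,1,3], [0,1,4], [0,2,4], [0,2,7], [0,3,6], [0,6,7], [1,3,8], [1,4,5], [1,5,6], [1,6,8], [2,3,5], [2,3,8], [2,4,8], [2,5,7], [3,5,6], [4,5,7], [4,7,8], [6,7,8]

Hence C_0 ≅ Z^9, C_1 ≅ Z^27, C_2 ≅ Z^18.

Boundary ∂_1: C_1 → C_0 maps an edge to its endpoints' difference, ∂[p,q] = q − p. For instance
  ∂[0,6] = [6] − [0].
The resulting 9×27 matrix has rank 8, and its Smith normal form has invariant factors (1,1,1,1,1,1,1,1).

Boundary ∂_2: C_2 → C_1 sends each 2-simplex [p,q,r] to [q,r] − [p,r] + [p,q]. For instance
  ∂[0,1,3] = [1,3] − [0,3] + [0,1],
  ∂[2,4,8] = [4,8] − [2,8] + [2,4].
The 27×18 boundary matrix has rank 18 and Smith normal form diag(1,1,1,1,1,1,1,1,1,1,1,1,1,1,1,1,1,2).

Reading off H_k = ker ∂_k / im ∂_{k+1}:

  H_0: rank C_0 − rank ∂_1 = 9 − 8 = 1, and the invariant factors of ∂_1 are all 1, so H_0 ≅ Z.
  H_1: rank ker ∂_1 − rank ∂_2 = (27 − 8) − 18 = 1, and ∂_2 has invariant factor 2 > 1, so H_1 ≅ Z ⊕ Z/2Z.
  H_2: rank ker ∂_2 − rank ∂_3 = (18 − 18) − 0 = 0, and there is no ∂_3, so H_2 ≅ 0.

As a check, the Euler characteristic is 9 − 27 + 18 = 0, which agrees with 1 − 1 + 0 = 0.

H_0 = Z,  H_1 = Z ⊕ Z/2Z,  H_2 = 0.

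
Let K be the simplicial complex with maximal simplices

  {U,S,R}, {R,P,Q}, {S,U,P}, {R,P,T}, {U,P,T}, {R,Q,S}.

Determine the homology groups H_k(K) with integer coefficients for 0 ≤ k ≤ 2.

We work with the vertex ordering P < Q < R < S < T < U. The simplices of K, each written with vertices in increasing order, are:

  0-simplices (6): P, Q, R, S, T, U
  1-simplices (12): PQ, PR, PS, PT, PU, QR, QS, RS, RT, RU, SU, TU
  2-simplices (6): PQR, PRT, PSU, PTU, QRS, RSU

so the chain groups are C_0 ≅ Z^6, C_1 ≅ Z^12, C_2 ≅ Z^6.

The boundary map ∂_1: C_1 → C_0 is given by ∂[p,q] = [q] − [p]. For instance
  ∂PT = T − P.
As a 6×12 matrix over Z this has rank 5, with invariant factors (1,1,1,1,1).

Boundary ∂_2: C_2 → C_1 acts by ∂[p,q,r] = [q,r] − [p,r] + [p,q]. For instance
  ∂PQR = QR − PR + PQ,
  ∂RSU = SU − RU + RS.
The resulting 12×6 matrix has rank 6, and its Smith normal form has invariant factors (1,1,1,1,1,1).

Computing H_k = (kernel of ∂_k) / (image of ∂_{k+1}):

  H_0: rank C_0 − rank ∂_1 = 6 − 5 = 1, and the invariant factors of ∂_1 are all 1, so H_0 ≅ Z.
  H_1: rank ker ∂_1 − rank ∂_2 = (12 − 5) − 6 = 1, and the invariant factors of ∂_2 are all 1, so H_1 ≅ Z.
  H_2: rank ker ∂_2 − rank ∂_3 = (6 − 6) − 0 = 0, and there is no ∂_3, so H_2 ≅ 0.

As a check, the Euler characteristic is 6 − 12 + 6 = 0, which agrees with 1 − 1 + 0 = 0.

H_0 ≅ Z,  H_1 ≅ Z,  H_2 = 0.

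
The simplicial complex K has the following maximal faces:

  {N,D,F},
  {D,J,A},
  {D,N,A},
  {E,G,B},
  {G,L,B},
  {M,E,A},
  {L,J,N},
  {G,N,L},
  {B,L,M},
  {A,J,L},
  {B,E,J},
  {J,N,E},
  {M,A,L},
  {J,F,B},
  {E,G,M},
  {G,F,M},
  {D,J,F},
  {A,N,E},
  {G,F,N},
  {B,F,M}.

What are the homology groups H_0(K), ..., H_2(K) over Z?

H_0 ≅ Z,  H_1 ≅ Z ⊕ Z/2Z,  H_2 = 0.

Order the vertices as A < B < D < E < F < G < J < L < M < N. Listing each simplex with vertices in this order, K has dimension 2 with simplices:

  0-simplices (10): A, B, D, E, F, G, J, L, M, N
  1-simplices (30): AD, AE, AJ, AL, AM, AN, BE, BF, BG, BJ, BL, BM, DF, DJ, DN, EG, EJ, EM, EN, FG, FJ, FM, FN, GL, GM, GN, JL, JN, LM, LN
  2-simplices (20): ADJ, ADN, AEM, AEN, AJL, ALM, BEG, BEJ, BFJ, BFM, BGL, BLM, DFJ, DFN, EGM, EJN, FGM, FGN, GLN, JLN

giving chain groups C_0 ≅ Z^10, C_1 ≅ Z^30, C_2 ≅ Z^20.

∂_1: C_1 → C_0 sends each edge [p,q] (with p < q) to q − p. For instance
  ∂BG = G − B.
This gives a 10×30 integer matrix of rank 9; reducing to Smith normal form yields diagonal entries (1,1,1,1,1,1,1,1,1).

∂_2: C_2 → C_1 acts by ∂[p,q,r] = [q,r] − [p,r] + [p,q]. For instance
  ∂BFJ = FJ − BJ + BF,
  ∂EGM = GM − EM + EG.
This gives a 30×20 integer matrix of rank 20; reducing to Smith normal form yields diagonal entries (1,1,1,1,1,1,1,1,1,1,1,1,1,1,1,1,1,1,1,2).

Computing H_k = (kernel of ∂_k) / (image of ∂_{k+1}):

  H_0: rank C_0 − rank ∂_1 = 10 − 9 = 1, and the invariant factors of ∂_1 are all 1, so H_0 ≅ Z.
  H_1: rank ker ∂_1 − rank ∂_2 = (30 − 9) − 20 = 1, and ∂_2 has invariant factor 2 > 1, so H_1 ≅ Z ⊕ Z/2Z.
  H_2: rank ker ∂_2 − rank ∂_3 = (20 − 20) − 0 = 0, and there is no ∂_3, so H_2 ≅ 0.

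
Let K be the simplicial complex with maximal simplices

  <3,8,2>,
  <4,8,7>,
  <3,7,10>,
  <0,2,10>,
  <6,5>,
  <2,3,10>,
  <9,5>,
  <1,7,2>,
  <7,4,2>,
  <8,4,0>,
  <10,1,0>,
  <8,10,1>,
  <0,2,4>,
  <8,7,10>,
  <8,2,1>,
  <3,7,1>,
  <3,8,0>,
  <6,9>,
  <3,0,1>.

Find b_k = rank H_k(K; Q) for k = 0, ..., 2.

b_0 = 2, b_1 = 3, b_2 = 1.

K has 11 vertices, 27 edges, 16 triangles.
rank ∂_0 = 0, rank ∂_1 = 9 ⇒ b_0 = 11 − 0 − 9 = 2; all invariant factors of ∂_1 are 1 so no torsion. So H_0 = Z^2.
rank ∂_1 = 9, rank ∂_2 = 15 ⇒ b_1 = 27 − 9 − 15 = 3; all invariant factors of ∂_2 are 1 so no torsion. So H_1 = Z^3.
rank ∂_2 = 15, rank ∂_3 = 0 ⇒ b_2 = 16 − 15 − 0 = 1. So H_2 = Z.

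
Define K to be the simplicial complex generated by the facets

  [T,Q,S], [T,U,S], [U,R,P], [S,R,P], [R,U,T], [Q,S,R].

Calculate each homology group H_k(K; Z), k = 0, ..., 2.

H_0 = Z,  H_1 = Z,  H_2 = 0.

Order the vertices as P < Q < R < S < T < U. Listing each simplex with vertices in this order, K has dimension 2 with simplices:

  0-simplices (6): P, Q, R, S, T, U
  1-simplices (12): PR, PS, PU, QR, QS, QT, RS, RT, RU, ST, SU, TU
  2-simplices (6): PRS, PRU, QRS, QST, RTU, STU

so the chain groups are C_0 ≅ Z^6, C_1 ≅ Z^12, C_2 ≅ Z^6.

∂_1: C_1 → C_0 maps an edge to its endpoints' difference, ∂[p,q] = q − p.
As a 6×12 matrix over Z this has rank 5, with invariant factors (1,1,1,1,1).

Boundary ∂_2: C_2 → C_1 acts by ∂[p,q,r] = [q,r] − [p,r] + [p,q]. For instance
  ∂QST = ST − QT + QS,
  ∂RTU = TU − RU + RT.
This gives a 12×6 integer matrix of rank 6; reducing to Smith normal form yields diagonal entries (1,1,1,1,1,1).

Computing H_k = (kernel of ∂_k) / (image of ∂_{k+1}):

  H_0: rank C_0 − rank ∂_1 = 6 − 5 = 1, and the invariant factors of ∂_1 are all 1, so H_0 ≅ Z.
  H_1: rank ker ∂_1 − rank ∂_2 = (12 − 5) − 6 = 1, and the invariant factors of ∂_2 are all 1, so H_1 ≅ Z.
  H_2: rank ker ∂_2 − rank ∂_3 = (6 − 6) − 0 = 0, and there is no ∂_3, so H_2 ≅ 0.

(K is a triangulation of the cylinder S^1 x I.)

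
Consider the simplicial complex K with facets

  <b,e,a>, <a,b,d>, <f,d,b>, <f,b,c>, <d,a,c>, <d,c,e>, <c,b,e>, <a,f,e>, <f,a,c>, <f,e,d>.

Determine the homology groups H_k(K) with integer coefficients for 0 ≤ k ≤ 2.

Fix the vertex order a < b < c < d < e < f and write every simplex with vertices in increasing order. Then dim K = 2 and the simplices of K are:

  0-simplices (6): a, b, c, d, e, f
  1-simplices (15): ab, ac, ad, ae, af, bc, bd, be, bf, cd, ce, cf, de, df, ef
  2-simplices (10): abd, abe, acd, acf, aef, bce, bcf, bdf, cde, def

Hence C_0 ≅ Z^6, C_1 ≅ Z^15, C_2 ≅ Z^10.

The boundary map ∂_1: C_1 → C_0 is given by ∂[p,q] = [q] − [p]. For instance
  ∂de = e − d.
As a 6×15 matrix over Z this has rank 5, with invariant factors (1,1,1,1,1).

The boundary map ∂_2: C_2 → C_1 acts by ∂[p,q,r] = [q,r] − [p,r] + [p,q]. For instance
  ∂bcf = cf − bf + bc,
  ∂abd = bd − ad + ab.
This gives a 15×10 integer matrix of rank 10; reducing to Smith normal form yields diagonal entries (1,1,1,1,1,1,1,1,1,2).

From H_k ≅ ker(∂_k) / im(∂_{k+1}) we obtain:

  H_0: rank C_0 − rank ∂_1 = 6 − 5 = 1, and the invariant factors of ∂_1 are all 1, so H_0 = Z.
  H_1: rank ker ∂_1 − rank ∂_2 = (15 − 5) − 10 = 0, and ∂_2 has invariant factor 2 > 1, so H_1 = Z_2.
  H_2: rank ker ∂_2 − rank ∂_3 = (10 − 10) − 0 = 0, and there is no ∂_3, so H_2 = 0.

As a check, the Euler characteristic is 6 − 15 + 10 = 1, which agrees with 1 − 0 + 0 = 1.
(K is a triangulation of the real projective plane RP^2.)

H_0 ≅ Z,  H_1 ≅ Z_2,  H_2 = 0.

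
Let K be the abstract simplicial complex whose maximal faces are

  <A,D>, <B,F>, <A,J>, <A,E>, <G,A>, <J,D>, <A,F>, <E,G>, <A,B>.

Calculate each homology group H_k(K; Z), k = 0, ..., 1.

H_0 ≅ Z,  H_1 ≅ Z^3.

We work with the vertex ordering A < B < D < E < F < G < J. The simplices of K, each written with vertices in increasing order, are:

  0-simplices (7): A, B, D, E, F, G, J
  1-simplices (9): AB, AD, AE, AF, AG, AJ, BF, DJ, EG

so the chain groups are C_0 ≅ Z^7, C_1 ≅ Z^9.

The boundary map ∂_1: C_1 → C_0 sends each edge [p,q] (with p < q) to q − p.
As a 7×9 matrix over Z this has rank 6, with invariant factors (1,1,1,1,1,1).

Computing H_k = (kernel of ∂_k) / (image of ∂_{k+1}):

  H_0: rank C_0 − rank ∂_1 = 7 − 6 = 1, and the invariant factors of ∂_1 are all 1, so H_0 ≅ Z.
  H_1: rank ker ∂_1 − rank ∂_2 = (9 − 6) − 0 = 3, and there is no ∂_2, so H_1 ≅ Z^3.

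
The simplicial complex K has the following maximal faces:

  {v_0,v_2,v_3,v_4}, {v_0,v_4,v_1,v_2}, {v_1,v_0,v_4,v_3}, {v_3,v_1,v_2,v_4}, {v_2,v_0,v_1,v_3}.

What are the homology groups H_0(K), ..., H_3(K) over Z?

H_0 = Z,  H_1 = 0,  H_2 = 0,  H_3 = Z.

Take the total order v_0 < v_1 < v_2 < v_3 < v_4 on the vertex set. Then K (dimension 3) consists of the simplices:

  0-simplices (5): [v_0], [v_1], [v_2], [v_3], [v_4]
  1-simplices (10): [v_0,v_1], [v_0,v_2], [v_0,v_3], [v_0,v_4], [v_1,v_2], [v_1,v_3], [v_1,v_4], [v_2,v_3], [v_2,v_4], [v_3,v_4]
  2-simplices (10): [v_0,v_1,v_2], [v_0,v_1,v_3], [v_0,v_1,v_4], [v_0,v_2,v_3], [v_0,v_2,v_4], [v_0,v_3,v_4], [v_1,v_2,v_3], [v_1,v_2,v_4], [v_1,v_3,v_4], [v_2,v_3,v_4]
  3-simplices (5): [v_0,v_1,v_2,v_3], [v_0,v_1,v_2,v_4], [v_0,v_1,v_3,v_4], [v_0,v_2,v_3,v_4], [v_1,v_2,v_3,v_4]

giving chain groups C_0 ≅ Z^5, C_1 ≅ Z^10, C_2 ≅ Z^10, C_3 ≅ Z^5.

∂_1: C_1 → C_0 sends each edge [p,q] (with p < q) to q − p. For instance
  ∂[v_2,v_3] = [v_3] − [v_2].
This gives a 5×10 integer matrix of rank 4; reducing to Smith normal form yields diagonal entries (1,1,1,1).

Boundary ∂_2: C_2 → C_1 sends each 2-simplex [p,q,r] to [q,r] − [p,r] + [p,q]. For instance
  ∂[v_0,v_1,v_4] = [v_1,v_4] − [v_0,v_4] + [v_0,v_1],
  ∂[v_0,v_3,v_4] = [v_3,v_4] − [v_0,v_4] + [v_0,v_3].
The resulting 10×10 matrix has rank 6, and its Smith normal form has invariant factors (1,1,1,1,1,1).

∂_3: C_3 → C_2 sends each 3-simplex σ to the alternating sum Σ_i (−1)^i (σ with its i-th vertex removed). For instance
  ∂[v_0,v_1,v_2,v_4] = [v_1,v_2,v_4] − [v_0,v_2,v_4] + [v_0,v_1,v_4] − [v_0,v_1,v_2],
  ∂[v_1,v_2,v_3,v_4] = [v_2,v_3,v_4] − [v_1,v_3,v_4] + [v_1,v_2,v_4] − [v_1,v_2,v_3].
As a 10×5 matrix over Z this has rank 4, with invariant factors (1,1,1,1).

Now H_k = ker ∂_k / im ∂_{k+1}, so:

  H_0: rank C_0 − rank ∂_1 = 5 − 4 = 1, and the invariant factors of ∂_1 are all 1, so H_0 ≅ Z.
  H_1: rank ker ∂_1 − rank ∂_2 = (10 − 4) − 6 = 0, and the invariant factors of ∂_2 are all 1, so H_1 ≅ 0.
  H_2: rank ker ∂_2 − rank ∂_3 = (10 − 6) − 4 = 0, and the invariant factors of ∂_3 are all 1, so H_2 ≅ 0.
  H_3: rank ker ∂_3 − rank ∂_4 = (5 − 4) − 0 = 1, and there is no ∂_4, so H_3 ≅ Z.

(K is a triangulation of the 3-sphere S^3.)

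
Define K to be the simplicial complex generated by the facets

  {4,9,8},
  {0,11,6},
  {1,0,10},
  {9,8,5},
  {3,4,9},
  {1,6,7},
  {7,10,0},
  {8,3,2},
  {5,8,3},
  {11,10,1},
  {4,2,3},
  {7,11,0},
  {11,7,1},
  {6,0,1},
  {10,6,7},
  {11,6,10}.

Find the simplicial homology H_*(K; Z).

K has 12 vertices, 27 edges, 16 triangles.
rank ∂_0 = 0, rank ∂_1 = 10 ⇒ b_0 = 12 − 0 − 10 = 2; all invariant factors of ∂_1 are 1 so no torsion. So H_0 ≅ Z^2.
rank ∂_1 = 10, rank ∂_2 = 16 ⇒ b_1 = 27 − 10 − 16 = 1; ∂_2 has invariant factor(s) [2] giving torsion. So H_1 ≅ Z ⊕ Z/2.
rank ∂_2 = 16, rank ∂_3 = 0 ⇒ b_2 = 16 − 16 − 0 = 0. So H_2 ≅ 0.

H_0 = Z^2,  H_1 = Z ⊕ Z/2,  H_2 = 0.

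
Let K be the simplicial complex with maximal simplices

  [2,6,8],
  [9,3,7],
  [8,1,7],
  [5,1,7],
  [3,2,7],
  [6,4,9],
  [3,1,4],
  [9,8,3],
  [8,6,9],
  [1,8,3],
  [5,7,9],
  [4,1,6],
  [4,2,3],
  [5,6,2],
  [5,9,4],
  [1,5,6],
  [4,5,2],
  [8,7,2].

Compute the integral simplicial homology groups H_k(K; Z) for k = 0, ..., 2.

Fix the vertex order 1 < 2 < 3 < 4 < 5 < 6 < 7 < 8 < 9 and write every simplex with vertices in increasing order. Then dim K = 2 and the simplices of K are:

  0-simplices (9): [1], [2], [3], [4], [5], [6], [7], [8], [9]
  1-simplices (27): (27 of them)
  2-simplices (18): [1,3,4], [1,3,8], [1,4,6], [1,5,6], [1,5,7], [1,7,8], [2,3,4], [2,3,7], [2,4,5], [2,5,6], [2,6,8], [2,7,8], [3,7,9], [3,8,9], [4,5,9], [4,6,9], [5,7,9], [6,8,9]

Hence C_0 ≅ Z^9, C_1 ≅ Z^27, C_2 ≅ Z^18.

Boundary ∂_1: C_1 → C_0 maps an edge to its endpoints' difference, ∂[p,q] = q − p. For instance
  ∂[1,7] = [7] − [1].
As a 9×27 matrix over Z this has rank 8, with invariant factors (1,1,1,1,1,1,1,1).

The boundary map ∂_2: C_2 → C_1 acts by ∂[p,q,r] = [q,r] − [p,r] + [p,q]. For instance
  ∂[2,5,6] = [5,6] − [2,6] + [2,5],
  ∂[1,5,6] = [5,6] − [1,6] + [1,5].
As a 27×18 matrix over Z this has rank 18, with invariant factors (1,1,1,1,1,1,1,1,1,1,1,1,1,1,1,1,1,2).

Reading off H_k = ker ∂_k / im ∂_{k+1}:

  H_0: rank C_0 − rank ∂_1 = 9 − 8 = 1, and the invariant factors of ∂_1 are all 1, so H_0 = Z.
  H_1: rank ker ∂_1 − rank ∂_2 = (27 − 8) − 18 = 1, and ∂_2 has invariant factor 2 > 1, so H_1 = Z ⊕ Z/2.
  H_2: rank ker ∂_2 − rank ∂_3 = (18 − 18) − 0 = 0, and there is no ∂_3, so H_2 = 0.

As a check, the Euler characteristic is 9 − 27 + 18 = 0, which agrees with 1 − 1 + 0 = 0.

H_0 ≅ Z,  H_1 ≅ Z ⊕ Z/2,  H_2 = 0.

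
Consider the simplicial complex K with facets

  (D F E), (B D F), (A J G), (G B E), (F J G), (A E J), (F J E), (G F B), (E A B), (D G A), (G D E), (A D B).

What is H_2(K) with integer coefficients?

H_2 ≅ 0.

Order the vertices as A < B < D < E < F < G < J. Listing each simplex with vertices in this order, K has dimension 2 with simplices:

  0-simplices (7): A, B, D, E, F, G, J
  1-simplices (18): AB, AD, AE, AG, AJ, BD, BE, BF, BG, DE, DF, DG, EF, EG, EJ, FG, FJ, GJ
  2-simplices (12): ABD, ABE, ADG, AEJ, AGJ, BDF, BEG, BFG, DEF, DEG, EFJ, FGJ

Hence C_0 ≅ Z^7, C_1 ≅ Z^18, C_2 ≅ Z^12.

Boundary ∂_1: C_1 → C_0 maps an edge to its endpoints' difference, ∂[p,q] = q − p.
The resulting 7×18 matrix has rank 6, and its Smith normal form has invariant factors (1,1,1,1,1,1).

The boundary map ∂_2: C_2 → C_1 acts by ∂[p,q,r] = [q,r] − [p,r] + [p,q]. For instance
  ∂FGJ = GJ − FJ + FG,
  ∂AEJ = EJ − AJ + AE.
As a 18×12 matrix over Z this has rank 12, with invariant factors (1,1,1,1,1,1,1,1,1,1,1,2).

Computing H_k = (kernel of ∂_k) / (image of ∂_{k+1}):

  H_2: rank ker ∂_2 − rank ∂_3 = (12 − 12) − 0 = 0, and there is no ∂_3, so H_2 = 0.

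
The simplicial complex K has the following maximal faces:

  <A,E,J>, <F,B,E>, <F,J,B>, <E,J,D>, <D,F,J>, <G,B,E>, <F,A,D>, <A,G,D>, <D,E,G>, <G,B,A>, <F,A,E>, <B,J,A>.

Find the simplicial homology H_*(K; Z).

Order the vertices as A < B < D < E < F < G < J. Listing each simplex with vertices in this order, K has dimension 2 with simplices:

  0-simplices (7): A, B, D, E, F, G, J
  1-simplices (18): AB, AD, AE, AF, AG, AJ, BE, BF, BG, BJ, DE, DF, DG, DJ, EF, EG, EJ, FJ
  2-simplices (12): ABG, ABJ, ADF, ADG, AEF, AEJ, BEF, BEG, BFJ, DEG, DEJ, DFJ

giving chain groups C_0 ≅ Z^7, C_1 ≅ Z^18, C_2 ≅ Z^12.

∂_1: C_1 → C_0 sends each edge [p,q] (with p < q) to q − p. For instance
  ∂DJ = J − D.
The 7×18 boundary matrix has rank 6 and Smith normal form diag(1,1,1,1,1,1).

Boundary ∂_2: C_2 → C_1 sends each 2-simplex [p,q,r] to [q,r] − [p,r] + [p,q]. For instance
  ∂ADF = DF − AF + AD,
  ∂ABJ = BJ − AJ + AB.
This gives a 18×12 integer matrix of rank 12; reducing to Smith normal form yields diagonal entries (1,1,1,1,1,1,1,1,1,1,1,2).

Now H_k = ker ∂_k / im ∂_{k+1}, so:

  H_0: rank C_0 − rank ∂_1 = 7 − 6 = 1, and the invariant factors of ∂_1 are all 1, so H_0 = Z.
  H_1: rank ker ∂_1 − rank ∂_2 = (18 − 6) − 12 = 0, and ∂_2 has invariant factor 2 > 1, so H_1 = Z/2Z.
  H_2: rank ker ∂_2 − rank ∂_3 = (12 − 12) − 0 = 0, and there is no ∂_3, so H_2 = 0.

H_0 = Z,  H_1 = Z/2Z,  H_2 = 0.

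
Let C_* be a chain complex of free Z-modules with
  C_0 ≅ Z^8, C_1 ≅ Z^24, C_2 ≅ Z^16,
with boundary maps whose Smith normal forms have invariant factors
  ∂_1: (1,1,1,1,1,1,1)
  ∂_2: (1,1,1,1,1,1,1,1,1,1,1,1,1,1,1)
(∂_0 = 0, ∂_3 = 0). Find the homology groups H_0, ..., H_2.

H_0: b_0 = 8 − 0 − 7 = 1; torsion from ∂_1 factors > 1: none. So H_0 ≅ Z.
H_1: b_1 = 24 − 7 − 15 = 2; torsion from ∂_2 factors > 1: none. So H_1 ≅ Z^2.
H_2: b_2 = 16 − 15 − 0 = 1; torsion from ∂_3 factors > 1: none. So H_2 ≅ Z.

H_0 ≅ Z,  H_1 ≅ Z^2,  H_2 ≅ Z.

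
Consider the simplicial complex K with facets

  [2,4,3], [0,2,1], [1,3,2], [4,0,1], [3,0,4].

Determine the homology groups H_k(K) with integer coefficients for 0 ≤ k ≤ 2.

H_0 ≅ Z,  H_1 ≅ Z,  H_2 = 0.

Order the vertices as 0 < 1 < 2 < 3 < 4. Listing each simplex with vertices in this order, K has dimension 2 with simplices:

  0-simplices (5): [0], [1], [2], [3], [4]
  1-simplices (10): [0,1], [0,2], [0,3], [0,4], [1,2], [1,3], [1,4], [2,3], [2,4], [3,4]
  2-simplices (5): [0,1,2], [0,1,4], [0,3,4], [1,2,3], [2,3,4]

Hence C_0 ≅ Z^5, C_1 ≅ Z^10, C_2 ≅ Z^5.

Boundary ∂_1: C_1 → C_0 sends each edge [p,q] (with p < q) to q − p. For instance
  ∂[1,3] = [3] − [1].
This gives a 5×10 integer matrix of rank 4; reducing to Smith normal form yields diagonal entries (1,1,1,1).

∂_2: C_2 → C_1 maps a triangle to the signed sum of its edges. For instance
  ∂[1,2,3] = [2,3] − [1,3] + [1,2],
  ∂[2,3,4] = [3,4] − [2,4] + [2,3].
As a 10×5 matrix over Z this has rank 5, with invariant factors (1,1,1,1,1).

Reading off H_k = ker ∂_k / im ∂_{k+1}:

  H_0: rank C_0 − rank ∂_1 = 5 − 4 = 1, and the invariant factors of ∂_1 are all 1, so H_0 = Z.
  H_1: rank ker ∂_1 − rank ∂_2 = (10 − 4) − 5 = 1, and the invariant factors of ∂_2 are all 1, so H_1 = Z.
  H_2: rank ker ∂_2 − rank ∂_3 = (5 − 5) − 0 = 0, and there is no ∂_3, so H_2 = 0.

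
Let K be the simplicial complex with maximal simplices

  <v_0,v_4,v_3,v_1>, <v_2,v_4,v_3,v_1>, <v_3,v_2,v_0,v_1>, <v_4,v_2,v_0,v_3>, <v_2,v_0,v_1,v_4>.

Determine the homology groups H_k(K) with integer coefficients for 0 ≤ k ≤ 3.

H_0 ≅ Z,  H_1 = 0,  H_2 = 0,  H_3 ≅ Z.

Fix the vertex order v_0 < v_1 < v_2 < v_3 < v_4 and write every simplex with vertices in increasing order. Then dim K = 3 and the simplices of K are:

  0-simplices (5): [v_0], [v_1], [v_2], [v_3], [v_4]
  1-simplices (10): [v_0,v_1], [v_0,v_2], [v_0,v_3], [v_0,v_4], [v_1,v_2], [v_1,v_3], [v_1,v_4], [v_2,v_3], [v_2,v_4], [v_3,v_4]
  2-simplices (10): [v_0,v_1,v_2], [v_0,v_1,v_3], [v_0,v_1,v_4], [v_0,v_2,v_3], [v_0,v_2,v_4], [v_0,v_3,v_4], [v_1,v_2,v_3], [v_1,v_2,v_4], [v_1,v_3,v_4], [v_2,v_3,v_4]
  3-simplices (5): [v_0,v_1,v_2,v_3], [v_0,v_1,v_2,v_4], [v_0,v_1,v_3,v_4], [v_0,v_2,v_3,v_4], [v_1,v_2,v_3,v_4]

giving chain groups C_0 ≅ Z^5, C_1 ≅ Z^10, C_2 ≅ Z^10, C_3 ≅ Z^5.

∂_1: C_1 → C_0 maps an edge to its endpoints' difference, ∂[p,q] = q − p. For instance
  ∂[v_0,v_4] = [v_4] − [v_0].
This gives a 5×10 integer matrix of rank 4; reducing to Smith normal form yields diagonal entries (1,1,1,1).

∂_2: C_2 → C_1 acts by ∂[p,q,r] = [q,r] − [p,r] + [p,q]. For instance
  ∂[v_1,v_2,v_4] = [v_2,v_4] − [v_1,v_4] + [v_1,v_2],
  ∂[v_1,v_2,v_3] = [v_2,v_3] − [v_1,v_3] + [v_1,v_2].
The resulting 10×10 matrix has rank 6, and its Smith normal form has invariant factors (1,1,1,1,1,1).

Boundary ∂_3: C_3 → C_2 sends each 3-simplex σ to the alternating sum Σ_i (−1)^i (σ with its i-th vertex removed). For instance
  ∂[v_0,v_2,v_3,v_4] = [v_2,v_3,v_4] − [v_0,v_3,v_4] + [v_0,v_2,v_4] − [v_0,v_2,v_3],
  ∂[v_0,v_1,v_2,v_3] = [v_1,v_2,v_3] − [v_0,v_2,v_3] + [v_0,v_1,v_3] − [v_0,v_1,v_2].
The resulting 10×5 matrix has rank 4, and its Smith normal form has invariant factors (1,1,1,1).

Reading off H_k = ker ∂_k / im ∂_{k+1}:

  H_0: rank C_0 − rank ∂_1 = 5 − 4 = 1, and the invariant factors of ∂_1 are all 1, so H_0 ≅ Z.
  H_1: rank ker ∂_1 − rank ∂_2 = (10 − 4) − 6 = 0, and the invariant factors of ∂_2 are all 1, so H_1 ≅ 0.
  H_2: rank ker ∂_2 − rank ∂_3 = (10 − 6) − 4 = 0, and the invariant factors of ∂_3 are all 1, so H_2 ≅ 0.
  H_3: rank ker ∂_3 − rank ∂_4 = (5 − 4) − 0 = 1, and there is no ∂_4, so H_3 ≅ Z.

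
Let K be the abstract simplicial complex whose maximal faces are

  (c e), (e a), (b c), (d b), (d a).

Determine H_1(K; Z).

K has 5 vertices, 5 edges.
rank ∂_1 = 4, rank ∂_2 = 0 ⇒ b_1 = 5 − 4 − 0 = 1. So H_1 ≅ Z.

H_1 = Z.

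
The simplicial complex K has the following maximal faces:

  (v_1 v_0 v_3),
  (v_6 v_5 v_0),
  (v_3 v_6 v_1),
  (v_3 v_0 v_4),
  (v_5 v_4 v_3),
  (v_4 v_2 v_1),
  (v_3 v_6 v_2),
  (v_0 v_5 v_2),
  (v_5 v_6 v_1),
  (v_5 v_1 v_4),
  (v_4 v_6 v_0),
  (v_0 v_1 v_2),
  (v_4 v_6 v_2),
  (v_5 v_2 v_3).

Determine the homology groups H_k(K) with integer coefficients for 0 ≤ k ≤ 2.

Take the total order v_0 < v_1 < v_2 < v_3 < v_4 < v_5 < v_6 on the vertex set. Then K (dimension 2) consists of the simplices:

  0-simplices (7): [v_0], [v_1], [v_2], [v_3], [v_4], [v_5], [v_6]
  1-simplices (21): (21 of them)
  2-simplices (14): (14 of them)

Hence C_0 ≅ Z^7, C_1 ≅ Z^21, C_2 ≅ Z^14.

Boundary ∂_1: C_1 → C_0 maps an edge to its endpoints' difference, ∂[p,q] = q − p.
The 7×21 boundary matrix has rank 6 and Smith normal form diag(1,1,1,1,1,1).

The boundary map ∂_2: C_2 → C_1 acts by ∂[p,q,r] = [q,r] − [p,r] + [p,q]. For instance
  ∂[v_0,v_3,v_4] = [v_3,v_4] − [v_0,v_4] + [v_0,v_3],
  ∂[v_0,v_4,v_6] = [v_4,v_6] − [v_0,v_6] + [v_0,v_4].
As a 21×14 matrix over Z this has rank 13, with invariant factors (1,1,1,1,1,1,1,1,1,1,1,1,1).

Now H_k = ker ∂_k / im ∂_{k+1}, so:

  H_0: rank C_0 − rank ∂_1 = 7 − 6 = 1, and the invariant factors of ∂_1 are all 1, so H_0 = Z.
  H_1: rank ker ∂_1 − rank ∂_2 = (21 − 6) − 13 = 2, and the invariant factors of ∂_2 are all 1, so H_1 = Z^2.
  H_2: rank ker ∂_2 − rank ∂_3 = (14 − 13) − 0 = 1, and there is no ∂_3, so H_2 = Z.

As a check, the Euler characteristic is 7 − 21 + 14 = 0, which agrees with 1 − 2 + 1 = 0.

H_0 = Z,  H_1 = Z^2,  H_2 = Z.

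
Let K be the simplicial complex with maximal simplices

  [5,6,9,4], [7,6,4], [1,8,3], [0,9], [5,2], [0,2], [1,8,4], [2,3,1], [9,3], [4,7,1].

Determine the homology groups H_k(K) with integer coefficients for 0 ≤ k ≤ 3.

K has 10 vertices, 20 edges, 9 triangles, 1 3-simplex.
rank ∂_0 = 0, rank ∂_1 = 9 ⇒ b_0 = 10 − 0 − 9 = 1; all invariant factors of ∂_1 are 1 so no torsion. So H_0 ≅ Z.
rank ∂_1 = 9, rank ∂_2 = 8 ⇒ b_1 = 20 − 9 − 8 = 3; all invariant factors of ∂_2 are 1 so no torsion. So H_1 ≅ Z^3.
rank ∂_2 = 8, rank ∂_3 = 1 ⇒ b_2 = 9 − 8 − 1 = 0; all invariant factors of ∂_3 are 1 so no torsion. So H_2 ≅ 0.
rank ∂_3 = 1, rank ∂_4 = 0 ⇒ b_3 = 1 − 1 − 0 = 0. So H_3 ≅ 0.

H_0 = Z,  H_1 = Z^3,  H_2 = 0,  H_3 = 0.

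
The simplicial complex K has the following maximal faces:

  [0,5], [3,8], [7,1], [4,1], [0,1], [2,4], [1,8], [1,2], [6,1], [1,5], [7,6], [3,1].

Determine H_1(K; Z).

H_1 ≅ Z^4.

Fix the vertex order 0 < 1 < 2 < 3 < 4 < 5 < 6 < 7 < 8 and write every simplex with vertices in increasing order. Then dim K = 1 and the simplices of K are:

  0-simplices (9): [0], [1], [2], [3], [4], [5], [6], [7], [8]
  1-simplices (12): [0,1], [0,5], [1,2], [1,3], [1,4], [1,5], [1,6], [1,7], [1,8], [2,4], [3,8], [6,7]

so the chain groups are C_0 ≅ Z^9, C_1 ≅ Z^12.

Boundary ∂_1: C_1 → C_0 is given by ∂[p,q] = [q] − [p]. For instance
  ∂[1,4] = [4] − [1].
The resulting 9×12 matrix has rank 8, and its Smith normal form has invariant factors (1,1,1,1,1,1,1,1).

Reading off H_k = ker ∂_k / im ∂_{k+1}:

  H_1: rank ker ∂_1 − rank ∂_2 = (12 − 8) − 0 = 4, and there is no ∂_2, so H_1 = Z^4.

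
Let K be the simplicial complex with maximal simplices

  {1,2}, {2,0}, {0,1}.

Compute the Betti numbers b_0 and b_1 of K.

b_0 = 1, b_1 = 1.

K has 3 vertices, 3 edges.
rank ∂_0 = 0, rank ∂_1 = 2 ⇒ b_0 = 3 − 0 − 2 = 1; all invariant factors of ∂_1 are 1 so no torsion. So H_0 = Z.
rank ∂_1 = 2, rank ∂_2 = 0 ⇒ b_1 = 3 − 2 − 0 = 1. So H_1 = Z.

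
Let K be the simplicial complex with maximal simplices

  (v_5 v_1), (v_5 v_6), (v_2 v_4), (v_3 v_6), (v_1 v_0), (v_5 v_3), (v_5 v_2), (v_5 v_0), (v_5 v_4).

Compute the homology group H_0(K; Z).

H_0 = Z.

We work with the vertex ordering v_0 < v_1 < v_2 < v_3 < v_4 < v_5 < v_6. The simplices of K, each written with vertices in increasing order, are:

  0-simplices (7): [v_0], [v_1], [v_2], [v_3], [v_4], [v_5], [v_6]
  1-simplices (9): [v_0,v_1], [v_0,v_5], [v_1,v_5], [v_2,v_4], [v_2,v_5], [v_3,v_5], [v_3,v_6], [v_4,v_5], [v_5,v_6]

so the chain groups are C_0 ≅ Z^7, C_1 ≅ Z^9.

Boundary ∂_1: C_1 → C_0 is given by ∂[p,q] = [q] − [p]. For instance
  ∂[v_2,v_4] = [v_4] − [v_2].
The resulting 7×9 matrix has rank 6, and its Smith normal form has invariant factors (1,1,1,1,1,1).

Now H_k = ker ∂_k / im ∂_{k+1}, so:

  H_0: rank C_0 − rank ∂_1 = 7 − 6 = 1, and the invariant factors of ∂_1 are all 1, so H_0 = Z.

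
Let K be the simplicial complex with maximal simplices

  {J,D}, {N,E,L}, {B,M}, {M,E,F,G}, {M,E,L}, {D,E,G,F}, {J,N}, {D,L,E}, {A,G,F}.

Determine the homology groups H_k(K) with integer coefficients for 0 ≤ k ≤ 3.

H_0 ≅ Z,  H_1 ≅ Z,  H_2 = 0,  H_3 = 0.

K has 10 vertices, 19 edges, 11 triangles, 2 3-simplices.
rank ∂_0 = 0, rank ∂_1 = 9 ⇒ b_0 = 10 − 0 − 9 = 1; all invariant factors of ∂_1 are 1 so no torsion. So H_0 = Z.
rank ∂_1 = 9, rank ∂_2 = 9 ⇒ b_1 = 19 − 9 − 9 = 1; all invariant factors of ∂_2 are 1 so no torsion. So H_1 = Z.
rank ∂_2 = 9, rank ∂_3 = 2 ⇒ b_2 = 11 − 9 − 2 = 0; all invariant factors of ∂_3 are 1 so no torsion. So H_2 = 0.
rank ∂_3 = 2, rank ∂_4 = 0 ⇒ b_3 = 2 − 2 − 0 = 0. So H_3 = 0.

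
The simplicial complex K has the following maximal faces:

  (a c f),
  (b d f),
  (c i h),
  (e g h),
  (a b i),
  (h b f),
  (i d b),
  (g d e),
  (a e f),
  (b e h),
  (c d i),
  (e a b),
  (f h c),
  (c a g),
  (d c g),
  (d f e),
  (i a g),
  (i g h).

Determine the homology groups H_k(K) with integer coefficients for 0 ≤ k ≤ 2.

H_0 = Z,  H_1 = Z ⊕ Z/2,  H_2 = 0.

Take the total order a < b < c < d < e < f < g < h < i on the vertex set. Then K (dimension 2) consists of the simplices:

  0-simplices (9): a, b, c, d, e, f, g, h, i
  1-simplices (27): ab, ac, ae, af, ag, ai, bd, be, bf, bh, bi, cd, cf, cg, ch, ci, de, df, dg, di, ef, eg, eh, fh, gh, gi, hi
  2-simplices (18): abe, abi, acf, acg, aef, agi, bdf, bdi, beh, bfh, cdg, cdi, cfh, chi, def, deg, egh, ghi

giving chain groups C_0 ≅ Z^9, C_1 ≅ Z^27, C_2 ≅ Z^18.

The boundary map ∂_1: C_1 → C_0 maps an edge to its endpoints' difference, ∂[p,q] = q − p.
The 9×27 boundary matrix has rank 8 and Smith normal form diag(1,1,1,1,1,1,1,1).

Boundary ∂_2: C_2 → C_1 sends each 2-simplex [p,q,r] to [q,r] − [p,r] + [p,q]. For instance
  ∂bfh = fh − bh + bf,
  ∂cdg = dg − cg + cd.
The 27×18 boundary matrix has rank 18 and Smith normal form diag(1,1,1,1,1,1,1,1,1,1,1,1,1,1,1,1,1,2).

Now H_k = ker ∂_k / im ∂_{k+1}, so:

  H_0: rank C_0 − rank ∂_1 = 9 − 8 = 1, and the invariant factors of ∂_1 are all 1, so H_0 ≅ Z.
  H_1: rank ker ∂_1 − rank ∂_2 = (27 − 8) − 18 = 1, and ∂_2 has invariant factor 2 > 1, so H_1 ≅ Z ⊕ Z/2.
  H_2: rank ker ∂_2 − rank ∂_3 = (18 − 18) − 0 = 0, and there is no ∂_3, so H_2 ≅ 0.

As a check, the Euler characteristic is 9 − 27 + 18 = 0, which agrees with 1 − 1 + 0 = 0.
(K is a triangulation of the Klein bottle.)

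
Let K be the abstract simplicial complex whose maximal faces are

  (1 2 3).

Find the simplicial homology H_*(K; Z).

H_0 = Z,  H_1 = 0,  H_2 = 0.

We work with the vertex ordering 1 < 2 < 3. The simplices of K, each written with vertices in increasing order, are:

  0-simplices (3): [1], [2], [3]
  1-simplices (3): [1,2], [1,3], [2,3]
  2-simplices (1): [1,2,3]

so the chain groups are C_0 ≅ Z^3, C_1 ≅ Z^3, C_2 ≅ Z^1.

The boundary map ∂_1: C_1 → C_0 is given by ∂[p,q] = [q] − [p]. For instance
  ∂[2,3] = [3] − [2].
This gives a 3×3 integer matrix of rank 2; reducing to Smith normal form yields diagonal entries (1,1).

The boundary map ∂_2: C_2 → C_1 acts by ∂[p,q,r] = [q,r] − [p,r] + [p,q]. For instance
  ∂[1,2,3] = [2,3] − [1,3] + [1,2].
The resulting 3×1 matrix has rank 1, and its Smith normal form has invariant factors (1).

Reading off H_k = ker ∂_k / im ∂_{k+1}:

  H_0: rank C_0 − rank ∂_1 = 3 − 2 = 1, and the invariant factors of ∂_1 are all 1, so H_0 = Z.
  H_1: rank ker ∂_1 − rank ∂_2 = (3 − 2) − 1 = 0, and the invariant factors of ∂_2 are all 1, so H_1 = 0.
  H_2: rank ker ∂_2 − rank ∂_3 = (1 − 1) − 0 = 0, and there is no ∂_3, so H_2 = 0.

As a check, the Euler characteristic is 3 − 3 + 1 = 1, which agrees with 1 − 0 + 0 = 1.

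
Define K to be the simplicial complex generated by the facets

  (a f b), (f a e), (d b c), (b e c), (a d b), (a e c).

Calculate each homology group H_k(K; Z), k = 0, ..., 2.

K has 6 vertices, 12 edges, 6 triangles.
rank ∂_0 = 0, rank ∂_1 = 5 ⇒ b_0 = 6 − 0 − 5 = 1; all invariant factors of ∂_1 are 1 so no torsion. So H_0 = Z.
rank ∂_1 = 5, rank ∂_2 = 6 ⇒ b_1 = 12 − 5 − 6 = 1; all invariant factors of ∂_2 are 1 so no torsion. So H_1 = Z.
rank ∂_2 = 6, rank ∂_3 = 0 ⇒ b_2 = 6 − 6 − 0 = 0. So H_2 = 0.

H_0 ≅ Z,  H_1 ≅ Z,  H_2 = 0.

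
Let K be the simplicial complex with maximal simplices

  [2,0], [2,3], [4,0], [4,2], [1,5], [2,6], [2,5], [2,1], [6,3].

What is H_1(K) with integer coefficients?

Take the total order 0 < 1 < 2 < 3 < 4 < 5 < 6 on the vertex set. Then K (dimension 1) consists of the simplices:

  0-simplices (7): [0], [1], [2], [3], [4], [5], [6]
  1-simplices (9): [0,2], [0,4], [1,2], [1,5], [2,3], [2,4], [2,5], [2,6], [3,6]

Hence C_0 ≅ Z^7, C_1 ≅ Z^9.

∂_1: C_1 → C_0 maps an edge to its endpoints' difference, ∂[p,q] = q − p. For instance
  ∂[1,5] = [5] − [1].
The 7×9 boundary matrix has rank 6 and Smith normal form diag(1,1,1,1,1,1).

Now H_k = ker ∂_k / im ∂_{k+1}, so:

  H_1: rank ker ∂_1 − rank ∂_2 = (9 − 6) − 0 = 3, and there is no ∂_2, so H_1 = Z^3.

H_1 = Z^3.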